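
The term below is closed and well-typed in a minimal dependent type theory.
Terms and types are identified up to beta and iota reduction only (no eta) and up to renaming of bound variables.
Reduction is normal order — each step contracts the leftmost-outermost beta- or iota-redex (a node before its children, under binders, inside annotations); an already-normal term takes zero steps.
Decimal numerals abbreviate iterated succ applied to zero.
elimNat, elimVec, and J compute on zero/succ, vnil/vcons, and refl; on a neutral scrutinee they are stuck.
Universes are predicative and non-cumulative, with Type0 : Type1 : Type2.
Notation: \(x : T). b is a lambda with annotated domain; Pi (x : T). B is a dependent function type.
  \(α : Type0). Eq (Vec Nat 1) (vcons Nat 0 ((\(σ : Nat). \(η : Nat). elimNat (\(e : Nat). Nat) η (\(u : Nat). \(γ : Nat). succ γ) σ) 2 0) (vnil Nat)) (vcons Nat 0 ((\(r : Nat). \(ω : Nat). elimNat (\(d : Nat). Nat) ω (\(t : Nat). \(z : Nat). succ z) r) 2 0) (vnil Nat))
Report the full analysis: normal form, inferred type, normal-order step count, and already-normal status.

resulting normal form:
  \(α : Type0). Eq (Vec Nat 1) (vcons Nat 0 2 (vnil Nat)) (vcons Nat 0 2 (vnil Nat))
type:
  Pi (α : Type0). Type0
steps to reach normal form (normal order): 18
term was already normal: no
first redex: a beta-redex


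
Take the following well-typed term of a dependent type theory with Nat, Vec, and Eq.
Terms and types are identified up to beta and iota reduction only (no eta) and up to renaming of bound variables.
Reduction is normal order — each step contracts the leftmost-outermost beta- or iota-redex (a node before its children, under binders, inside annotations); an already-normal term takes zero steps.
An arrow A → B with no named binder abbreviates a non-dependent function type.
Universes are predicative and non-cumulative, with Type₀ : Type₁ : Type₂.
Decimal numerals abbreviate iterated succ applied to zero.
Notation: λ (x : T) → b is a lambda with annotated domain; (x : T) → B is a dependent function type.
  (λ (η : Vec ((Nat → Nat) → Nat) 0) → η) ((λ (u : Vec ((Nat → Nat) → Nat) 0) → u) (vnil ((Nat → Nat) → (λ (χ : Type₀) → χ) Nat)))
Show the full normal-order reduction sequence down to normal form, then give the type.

normal-order reduction:
  (λ (η : Vec ((Nat → Nat) → Nat) 0) → η) ((λ (u : Vec ((Nat → Nat) → Nat) 0) → u) (vnil ((Nat → Nat) → (λ (χ : Type₀) → χ) Nat)))
  ~> (λ (η : Vec ((Nat → Nat) → Nat) 0) → η) (vnil ((Nat → Nat) → (λ (u : Type₀) → u) Nat))
  ~> vnil ((Nat → Nat) → (λ (η : Type₀) → η) Nat)
  ~> vnil ((Nat → Nat) → Nat)
type:
  Vec ((Nat → Nat) → Nat) 0


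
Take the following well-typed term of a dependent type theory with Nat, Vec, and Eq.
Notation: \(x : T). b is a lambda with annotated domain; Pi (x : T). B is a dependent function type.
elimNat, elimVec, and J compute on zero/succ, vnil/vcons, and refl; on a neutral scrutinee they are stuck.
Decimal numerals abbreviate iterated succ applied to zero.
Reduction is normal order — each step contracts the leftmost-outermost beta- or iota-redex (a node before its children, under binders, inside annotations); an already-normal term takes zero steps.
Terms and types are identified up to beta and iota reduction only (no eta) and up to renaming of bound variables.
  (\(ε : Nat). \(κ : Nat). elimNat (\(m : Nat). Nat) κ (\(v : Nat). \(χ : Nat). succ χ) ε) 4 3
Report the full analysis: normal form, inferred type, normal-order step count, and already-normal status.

reduced normal form:
  7
the term's type:
  Nat
normal-order step count: 15
already normal: no
first contracted redex: a beta-redex


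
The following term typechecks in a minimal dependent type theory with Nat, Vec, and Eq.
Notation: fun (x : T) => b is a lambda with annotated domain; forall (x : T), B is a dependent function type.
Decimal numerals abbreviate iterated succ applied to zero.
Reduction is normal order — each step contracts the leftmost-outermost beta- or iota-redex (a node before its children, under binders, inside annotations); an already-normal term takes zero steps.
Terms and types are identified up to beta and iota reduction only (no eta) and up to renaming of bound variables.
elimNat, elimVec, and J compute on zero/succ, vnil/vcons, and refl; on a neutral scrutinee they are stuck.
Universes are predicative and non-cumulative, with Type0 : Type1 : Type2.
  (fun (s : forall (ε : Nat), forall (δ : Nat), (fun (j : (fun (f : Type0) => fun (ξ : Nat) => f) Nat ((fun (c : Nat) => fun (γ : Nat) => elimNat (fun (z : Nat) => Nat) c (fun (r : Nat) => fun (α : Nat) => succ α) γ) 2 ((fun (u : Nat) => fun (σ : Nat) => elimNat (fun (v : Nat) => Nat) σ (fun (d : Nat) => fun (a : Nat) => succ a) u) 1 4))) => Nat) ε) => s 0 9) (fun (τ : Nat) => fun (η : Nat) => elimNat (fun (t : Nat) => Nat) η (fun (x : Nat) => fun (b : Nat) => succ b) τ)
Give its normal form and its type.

reduced normal form:
  9
type:
  Nat
observation: 4 normal-order steps separate the term from its normal form.


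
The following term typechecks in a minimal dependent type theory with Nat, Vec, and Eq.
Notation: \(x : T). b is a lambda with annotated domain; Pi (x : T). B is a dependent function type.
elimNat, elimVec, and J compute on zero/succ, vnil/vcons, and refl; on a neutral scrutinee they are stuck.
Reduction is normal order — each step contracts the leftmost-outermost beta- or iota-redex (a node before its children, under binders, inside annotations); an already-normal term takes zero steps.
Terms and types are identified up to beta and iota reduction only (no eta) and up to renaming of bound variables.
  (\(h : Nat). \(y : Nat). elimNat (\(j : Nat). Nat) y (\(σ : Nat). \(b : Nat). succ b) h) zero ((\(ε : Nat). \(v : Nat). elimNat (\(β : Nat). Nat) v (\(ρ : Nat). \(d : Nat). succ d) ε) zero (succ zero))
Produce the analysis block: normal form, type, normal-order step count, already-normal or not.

reduced normal form:
  succ zero
the term's type:
  Nat
normal-order step count: 6
already normal: no
first redex: a beta-redex


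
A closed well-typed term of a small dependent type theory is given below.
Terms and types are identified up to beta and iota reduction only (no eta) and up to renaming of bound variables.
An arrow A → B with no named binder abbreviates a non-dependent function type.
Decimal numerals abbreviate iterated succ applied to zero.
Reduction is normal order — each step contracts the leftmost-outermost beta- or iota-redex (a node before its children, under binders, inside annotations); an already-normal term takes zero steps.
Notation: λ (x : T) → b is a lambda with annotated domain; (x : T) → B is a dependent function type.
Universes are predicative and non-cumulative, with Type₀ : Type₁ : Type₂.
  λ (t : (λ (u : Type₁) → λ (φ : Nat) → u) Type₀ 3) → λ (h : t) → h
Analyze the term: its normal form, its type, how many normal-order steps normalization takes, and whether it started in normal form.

resulting normal form:
  λ (t : Type₀) → λ (u : t) → u
type:
  (t : Type₀) → t → t
normal-order step count: 2
already normal: no
first contracted redex: a beta-redex


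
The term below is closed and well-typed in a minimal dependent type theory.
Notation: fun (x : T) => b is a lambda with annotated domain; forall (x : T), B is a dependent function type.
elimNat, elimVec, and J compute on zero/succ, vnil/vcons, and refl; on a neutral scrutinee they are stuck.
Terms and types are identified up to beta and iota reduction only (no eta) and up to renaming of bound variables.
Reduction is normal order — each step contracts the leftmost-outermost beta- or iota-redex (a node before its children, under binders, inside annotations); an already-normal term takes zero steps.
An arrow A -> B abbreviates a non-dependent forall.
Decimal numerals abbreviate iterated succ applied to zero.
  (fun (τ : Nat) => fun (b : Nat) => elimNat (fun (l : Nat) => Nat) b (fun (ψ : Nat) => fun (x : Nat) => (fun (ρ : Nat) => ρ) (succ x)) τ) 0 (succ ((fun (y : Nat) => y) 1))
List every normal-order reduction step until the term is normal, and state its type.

reduction (normal order):
  (fun (τ : Nat) => fun (b : Nat) => elimNat (fun (l : Nat) => Nat) b (fun (ψ : Nat) => fun (x : Nat) => (fun (ρ : Nat) => ρ) (succ x)) τ) 0 (succ ((fun (y : Nat) => y) 1))
  ~> (fun (τ : Nat) => elimNat (fun (b : Nat) => Nat) τ (fun (l : Nat) => fun (ψ : Nat) => (fun (x : Nat) => x) (succ ψ)) 0) (succ ((fun (ρ : Nat) => ρ) 1))
  ~> elimNat (fun (τ : Nat) => Nat) (succ ((fun (b : Nat) => b) 1)) (fun (l : Nat) => fun (ψ : Nat) => (fun (x : Nat) => x) (succ ψ)) 0
  ~> succ ((fun (τ : Nat) => τ) 1)
  ~> 2
inferred type:
  Nat


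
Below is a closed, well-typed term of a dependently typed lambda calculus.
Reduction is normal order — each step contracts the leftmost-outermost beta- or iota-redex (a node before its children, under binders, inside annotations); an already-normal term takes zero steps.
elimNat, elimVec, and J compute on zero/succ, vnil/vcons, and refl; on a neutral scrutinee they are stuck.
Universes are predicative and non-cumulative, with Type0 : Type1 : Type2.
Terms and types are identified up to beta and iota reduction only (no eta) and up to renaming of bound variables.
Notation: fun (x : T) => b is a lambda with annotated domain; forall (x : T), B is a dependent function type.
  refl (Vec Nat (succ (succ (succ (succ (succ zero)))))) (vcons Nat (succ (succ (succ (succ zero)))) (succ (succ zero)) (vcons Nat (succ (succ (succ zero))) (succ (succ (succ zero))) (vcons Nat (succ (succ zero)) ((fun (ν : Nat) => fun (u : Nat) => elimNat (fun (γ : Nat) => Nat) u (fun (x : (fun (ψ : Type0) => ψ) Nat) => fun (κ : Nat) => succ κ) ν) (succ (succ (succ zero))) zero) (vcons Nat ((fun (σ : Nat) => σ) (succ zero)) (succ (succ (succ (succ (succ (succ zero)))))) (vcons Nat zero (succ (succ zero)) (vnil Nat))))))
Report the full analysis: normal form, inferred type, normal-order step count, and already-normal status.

normal form:
  refl (Vec Nat (succ (succ (succ (succ (succ zero)))))) (vcons Nat (succ (succ (succ (succ zero)))) (succ (succ zero)) (vcons Nat (succ (succ (succ zero))) (succ (succ (succ zero))) (vcons Nat (succ (succ zero)) (succ (succ (succ zero))) (vcons Nat (succ zero) (succ (succ (succ (succ (succ (succ zero)))))) (vcons Nat zero (succ (succ zero)) (vnil Nat))))))
type:
  Eq (Vec Nat (succ (succ (succ (succ (succ zero)))))) (vcons Nat (succ (succ (succ (succ zero)))) (succ (succ zero)) (vcons Nat (succ (succ (succ zero))) (succ (succ (succ zero))) (vcons Nat (succ (succ zero)) (succ (succ (succ zero))) (vcons Nat (succ zero) (succ (succ (succ (succ (succ (succ zero)))))) (vcons Nat zero (succ (succ zero)) (vnil Nat)))))) (vcons Nat (succ (succ (succ (succ zero)))) (succ (succ zero)) (vcons Nat (succ (succ (succ zero))) (succ (succ (succ zero))) (vcons Nat (succ (succ zero)) (succ (succ (succ zero))) (vcons Nat (succ zero) (succ (succ (succ (succ (succ (succ zero)))))) (vcons Nat zero (succ (succ zero)) (vnil Nat))))))
steps to reach normal form (normal order): 13
already normal: no
first contracted redex: a beta-redex


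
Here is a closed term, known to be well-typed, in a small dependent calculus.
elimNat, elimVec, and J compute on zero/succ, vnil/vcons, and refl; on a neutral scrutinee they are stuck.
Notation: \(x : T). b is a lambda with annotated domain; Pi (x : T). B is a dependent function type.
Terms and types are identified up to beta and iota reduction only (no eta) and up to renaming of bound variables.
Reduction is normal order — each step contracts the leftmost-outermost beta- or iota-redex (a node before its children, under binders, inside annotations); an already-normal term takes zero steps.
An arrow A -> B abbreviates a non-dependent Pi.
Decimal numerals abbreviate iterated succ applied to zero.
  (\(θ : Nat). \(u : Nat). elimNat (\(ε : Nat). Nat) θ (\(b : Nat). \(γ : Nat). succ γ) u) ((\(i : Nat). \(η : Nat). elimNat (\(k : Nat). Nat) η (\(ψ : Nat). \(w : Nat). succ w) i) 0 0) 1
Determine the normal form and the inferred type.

resulting normal form:
  1
type:
  Nat


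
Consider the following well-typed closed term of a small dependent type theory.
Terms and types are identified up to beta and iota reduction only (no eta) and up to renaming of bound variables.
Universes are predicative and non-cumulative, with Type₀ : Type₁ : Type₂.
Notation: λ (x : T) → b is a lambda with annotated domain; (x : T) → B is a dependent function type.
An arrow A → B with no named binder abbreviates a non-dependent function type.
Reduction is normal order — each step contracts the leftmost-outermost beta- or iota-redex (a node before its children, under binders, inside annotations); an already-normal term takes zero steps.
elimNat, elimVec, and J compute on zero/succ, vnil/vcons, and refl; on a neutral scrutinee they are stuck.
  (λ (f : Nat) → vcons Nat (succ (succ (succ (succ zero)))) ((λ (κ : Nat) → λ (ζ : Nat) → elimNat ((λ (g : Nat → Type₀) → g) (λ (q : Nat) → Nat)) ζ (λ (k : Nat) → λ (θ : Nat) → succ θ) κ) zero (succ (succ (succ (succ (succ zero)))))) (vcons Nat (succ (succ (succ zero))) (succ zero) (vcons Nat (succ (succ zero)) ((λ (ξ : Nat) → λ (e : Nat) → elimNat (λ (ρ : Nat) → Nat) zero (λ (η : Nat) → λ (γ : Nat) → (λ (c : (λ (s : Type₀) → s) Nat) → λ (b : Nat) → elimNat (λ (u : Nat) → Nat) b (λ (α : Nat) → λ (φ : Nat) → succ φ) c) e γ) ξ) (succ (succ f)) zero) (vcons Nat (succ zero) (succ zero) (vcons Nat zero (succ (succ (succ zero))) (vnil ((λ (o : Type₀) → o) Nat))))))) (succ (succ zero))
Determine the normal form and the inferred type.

resulting normal form:
  vcons Nat (succ (succ (succ (succ zero)))) (succ (succ (succ (succ (succ zero))))) (vcons Nat (succ (succ (succ zero))) (succ zero) (vcons Nat (succ (succ zero)) zero (vcons Nat (succ zero) (succ zero) (vcons Nat zero (succ (succ (succ zero))) (vnil Nat)))))
the term's type:
  Vec Nat (succ (succ (succ (succ (succ zero)))))
observation: the leftmost-outermost redex is a beta-redex, and normalization takes 32 steps.


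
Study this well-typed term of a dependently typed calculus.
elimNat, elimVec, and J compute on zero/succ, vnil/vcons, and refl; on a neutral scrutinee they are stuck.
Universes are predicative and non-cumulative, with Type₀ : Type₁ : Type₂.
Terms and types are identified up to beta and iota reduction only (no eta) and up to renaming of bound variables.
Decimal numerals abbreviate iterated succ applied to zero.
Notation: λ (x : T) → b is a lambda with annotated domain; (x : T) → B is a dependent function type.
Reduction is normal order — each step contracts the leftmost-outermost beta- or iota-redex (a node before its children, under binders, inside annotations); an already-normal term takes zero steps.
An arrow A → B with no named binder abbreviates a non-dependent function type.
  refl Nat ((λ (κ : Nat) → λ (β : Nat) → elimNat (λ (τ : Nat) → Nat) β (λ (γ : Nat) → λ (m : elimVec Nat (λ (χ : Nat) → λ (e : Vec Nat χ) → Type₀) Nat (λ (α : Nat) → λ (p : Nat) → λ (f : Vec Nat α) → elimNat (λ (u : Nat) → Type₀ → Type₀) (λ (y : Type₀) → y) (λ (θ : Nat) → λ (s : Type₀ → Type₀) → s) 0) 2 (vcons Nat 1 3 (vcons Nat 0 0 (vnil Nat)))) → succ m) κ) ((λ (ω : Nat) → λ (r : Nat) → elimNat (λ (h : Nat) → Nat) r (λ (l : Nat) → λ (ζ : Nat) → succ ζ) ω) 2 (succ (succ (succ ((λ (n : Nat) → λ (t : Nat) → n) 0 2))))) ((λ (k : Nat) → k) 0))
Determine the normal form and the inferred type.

normal form:
  refl Nat 5
type:
  Eq Nat 5 5
observation: normalization takes exactly 43 steps under the normal-order strategy.


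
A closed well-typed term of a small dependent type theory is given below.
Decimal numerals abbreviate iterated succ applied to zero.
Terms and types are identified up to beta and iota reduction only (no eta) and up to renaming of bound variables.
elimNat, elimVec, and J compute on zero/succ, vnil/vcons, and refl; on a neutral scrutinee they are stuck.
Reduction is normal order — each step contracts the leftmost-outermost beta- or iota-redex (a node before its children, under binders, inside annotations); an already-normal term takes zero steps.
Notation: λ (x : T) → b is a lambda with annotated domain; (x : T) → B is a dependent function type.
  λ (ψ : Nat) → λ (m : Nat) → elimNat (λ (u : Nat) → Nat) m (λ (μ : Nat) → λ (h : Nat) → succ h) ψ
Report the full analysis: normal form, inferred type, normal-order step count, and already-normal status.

normal form:
  λ (ψ : Nat) → λ (m : Nat) → elimNat (λ (u : Nat) → Nat) m (λ (μ : Nat) → λ (h : Nat) → succ h) ψ
the term's type:
  (ψ : Nat) → (m : Nat) → Nat
steps to reach normal form (normal order): 0
already normal: yes


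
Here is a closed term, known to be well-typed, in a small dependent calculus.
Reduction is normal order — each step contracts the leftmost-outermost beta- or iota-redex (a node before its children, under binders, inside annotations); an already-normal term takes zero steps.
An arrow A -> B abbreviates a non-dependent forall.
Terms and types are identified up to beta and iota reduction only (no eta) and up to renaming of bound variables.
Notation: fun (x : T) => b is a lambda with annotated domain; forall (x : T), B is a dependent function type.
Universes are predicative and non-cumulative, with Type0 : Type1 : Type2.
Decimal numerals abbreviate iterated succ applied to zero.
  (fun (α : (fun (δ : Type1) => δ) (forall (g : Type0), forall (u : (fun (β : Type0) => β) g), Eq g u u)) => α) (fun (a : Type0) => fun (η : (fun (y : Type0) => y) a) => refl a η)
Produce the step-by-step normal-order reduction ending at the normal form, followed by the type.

normal-order reduction:
  (fun (α : (fun (δ : Type1) => δ) (forall (g : Type0), forall (u : (fun (β : Type0) => β) g), Eq g u u)) => α) (fun (a : Type0) => fun (η : (fun (y : Type0) => y) a) => refl a η)
  ~> fun (α : Type0) => fun (δ : (fun (g : Type0) => g) α) => refl α δ
  ~> fun (α : Type0) => fun (δ : α) => refl α δ
inferred type:
  forall (α : Type0), forall (δ : α), Eq α δ δ


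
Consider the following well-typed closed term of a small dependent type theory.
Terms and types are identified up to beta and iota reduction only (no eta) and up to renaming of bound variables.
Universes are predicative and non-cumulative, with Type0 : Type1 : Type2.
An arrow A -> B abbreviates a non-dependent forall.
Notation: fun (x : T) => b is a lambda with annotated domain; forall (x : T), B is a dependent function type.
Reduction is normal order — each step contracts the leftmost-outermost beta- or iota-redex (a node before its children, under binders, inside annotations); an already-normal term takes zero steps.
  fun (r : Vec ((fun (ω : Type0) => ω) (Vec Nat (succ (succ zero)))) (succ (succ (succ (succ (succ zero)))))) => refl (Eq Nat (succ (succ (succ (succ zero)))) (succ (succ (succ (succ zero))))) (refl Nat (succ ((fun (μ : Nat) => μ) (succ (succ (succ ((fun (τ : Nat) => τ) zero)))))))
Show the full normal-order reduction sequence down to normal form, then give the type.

normal-order reduction:
  fun (r : Vec ((fun (ω : Type0) => ω) (Vec Nat (succ (succ zero)))) (succ (succ (succ (succ (succ zero)))))) => refl (Eq Nat (succ (succ (succ (succ zero)))) (succ (succ (succ (succ zero))))) (refl Nat (succ ((fun (μ : Nat) => μ) (succ (succ (succ ((fun (τ : Nat) => τ) zero)))))))
  ~> fun (r : Vec (Vec Nat (succ (succ zero))) (succ (succ (succ (succ (succ zero)))))) => refl (Eq Nat (succ (succ (succ (succ zero)))) (succ (succ (succ (succ zero))))) (refl Nat (succ ((fun (ω : Nat) => ω) (succ (succ (succ ((fun (μ : Nat) => μ) zero)))))))
  ~> fun (r : Vec (Vec Nat (succ (succ zero))) (succ (succ (succ (succ (succ zero)))))) => refl (Eq Nat (succ (succ (succ (succ zero)))) (succ (succ (succ (succ zero))))) (refl Nat (succ (succ (succ (succ ((fun (ω : Nat) => ω) zero))))))
  ~> fun (r : Vec (Vec Nat (succ (succ zero))) (succ (succ (succ (succ (succ zero)))))) => refl (Eq Nat (succ (succ (succ (succ zero)))) (succ (succ (succ (succ zero))))) (refl Nat (succ (succ (succ (succ zero)))))
type:
  Vec (Vec Nat (succ (succ zero))) (succ (succ (succ (succ (succ zero))))) -> Eq (Eq Nat (succ (succ (succ (succ zero)))) (succ (succ (succ (succ zero))))) (refl Nat (succ (succ (succ (succ zero))))) (refl Nat (succ (succ (succ (succ zero)))))


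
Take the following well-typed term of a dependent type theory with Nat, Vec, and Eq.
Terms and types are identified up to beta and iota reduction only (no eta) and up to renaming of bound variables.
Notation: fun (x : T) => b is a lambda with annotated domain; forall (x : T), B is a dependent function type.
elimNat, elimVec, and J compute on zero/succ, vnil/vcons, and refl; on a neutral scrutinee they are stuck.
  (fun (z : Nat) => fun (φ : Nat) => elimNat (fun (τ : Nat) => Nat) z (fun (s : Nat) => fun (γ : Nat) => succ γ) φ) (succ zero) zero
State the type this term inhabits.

type:
  Nat


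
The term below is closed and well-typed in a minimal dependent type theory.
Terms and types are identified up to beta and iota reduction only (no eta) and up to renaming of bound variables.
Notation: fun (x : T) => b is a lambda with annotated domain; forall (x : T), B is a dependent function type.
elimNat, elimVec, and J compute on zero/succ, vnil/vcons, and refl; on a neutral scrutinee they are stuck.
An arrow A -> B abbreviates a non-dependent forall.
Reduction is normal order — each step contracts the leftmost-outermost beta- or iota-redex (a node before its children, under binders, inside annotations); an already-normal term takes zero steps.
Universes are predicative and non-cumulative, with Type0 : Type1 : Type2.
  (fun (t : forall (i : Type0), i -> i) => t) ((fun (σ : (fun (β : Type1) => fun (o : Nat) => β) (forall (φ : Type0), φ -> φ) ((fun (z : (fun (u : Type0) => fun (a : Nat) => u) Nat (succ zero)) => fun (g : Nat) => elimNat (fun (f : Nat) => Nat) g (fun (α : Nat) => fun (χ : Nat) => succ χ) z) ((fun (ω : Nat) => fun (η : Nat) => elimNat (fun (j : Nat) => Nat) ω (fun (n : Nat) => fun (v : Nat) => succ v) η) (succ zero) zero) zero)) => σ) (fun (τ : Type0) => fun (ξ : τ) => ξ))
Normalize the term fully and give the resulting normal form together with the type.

reduced normal form:
  fun (t : Type0) => fun (i : t) => i
inferred type:
  forall (t : Type0), t -> t
observation: normalization takes exactly 2 steps under the normal-order strategy.


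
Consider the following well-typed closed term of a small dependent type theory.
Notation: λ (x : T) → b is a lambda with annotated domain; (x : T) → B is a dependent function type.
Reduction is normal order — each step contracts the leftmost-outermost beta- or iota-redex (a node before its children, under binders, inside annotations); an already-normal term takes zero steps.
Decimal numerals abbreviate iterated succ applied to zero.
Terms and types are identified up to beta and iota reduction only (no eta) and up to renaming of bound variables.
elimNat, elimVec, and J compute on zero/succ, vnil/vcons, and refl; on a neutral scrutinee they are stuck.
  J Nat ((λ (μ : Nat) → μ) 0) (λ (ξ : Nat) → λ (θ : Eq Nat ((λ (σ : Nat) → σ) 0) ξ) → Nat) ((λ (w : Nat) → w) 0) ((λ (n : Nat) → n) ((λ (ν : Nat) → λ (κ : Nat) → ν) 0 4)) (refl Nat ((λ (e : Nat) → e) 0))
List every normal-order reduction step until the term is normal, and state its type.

reduction (normal order):
  J Nat ((λ (μ : Nat) → μ) 0) (λ (ξ : Nat) → λ (θ : Eq Nat ((λ (σ : Nat) → σ) 0) ξ) → Nat) ((λ (w : Nat) → w) 0) ((λ (n : Nat) → n) ((λ (ν : Nat) → λ (κ : Nat) → ν) 0 4)) (refl Nat ((λ (e : Nat) → e) 0))
  ~> (λ (μ : Nat) → μ) 0
  ~> 0
inferred type:
  Nat


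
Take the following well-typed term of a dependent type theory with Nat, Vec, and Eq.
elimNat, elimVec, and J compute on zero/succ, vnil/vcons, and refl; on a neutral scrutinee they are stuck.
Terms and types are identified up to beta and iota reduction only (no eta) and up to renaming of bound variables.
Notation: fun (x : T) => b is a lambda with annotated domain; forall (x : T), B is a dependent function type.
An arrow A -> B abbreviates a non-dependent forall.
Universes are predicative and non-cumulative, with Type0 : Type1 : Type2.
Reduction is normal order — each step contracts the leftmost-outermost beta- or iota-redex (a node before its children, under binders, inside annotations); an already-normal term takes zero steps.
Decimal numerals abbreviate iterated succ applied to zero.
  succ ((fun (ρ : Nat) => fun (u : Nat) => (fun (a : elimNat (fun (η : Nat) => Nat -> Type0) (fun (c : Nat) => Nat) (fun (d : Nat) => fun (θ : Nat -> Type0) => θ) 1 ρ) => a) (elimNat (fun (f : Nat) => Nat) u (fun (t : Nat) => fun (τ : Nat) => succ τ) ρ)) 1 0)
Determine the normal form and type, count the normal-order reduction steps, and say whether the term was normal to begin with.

normal form:
  2
type:
  Nat
reduction steps (normal order): 7
term was already normal: no
first redex: a beta-redex


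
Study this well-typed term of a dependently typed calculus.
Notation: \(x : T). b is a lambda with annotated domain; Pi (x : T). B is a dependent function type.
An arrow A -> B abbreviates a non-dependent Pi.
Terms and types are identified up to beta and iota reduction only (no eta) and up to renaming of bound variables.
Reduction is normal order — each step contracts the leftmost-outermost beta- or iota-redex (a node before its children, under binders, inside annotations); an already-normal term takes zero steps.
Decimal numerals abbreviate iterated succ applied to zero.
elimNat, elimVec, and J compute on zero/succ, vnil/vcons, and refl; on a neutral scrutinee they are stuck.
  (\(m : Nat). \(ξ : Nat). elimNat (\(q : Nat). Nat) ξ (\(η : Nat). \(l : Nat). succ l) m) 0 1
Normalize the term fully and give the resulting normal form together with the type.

reduced normal form:
  1
type:
  Nat
observation: 3 normal-order steps normalize the term, beginning with a beta-redex.


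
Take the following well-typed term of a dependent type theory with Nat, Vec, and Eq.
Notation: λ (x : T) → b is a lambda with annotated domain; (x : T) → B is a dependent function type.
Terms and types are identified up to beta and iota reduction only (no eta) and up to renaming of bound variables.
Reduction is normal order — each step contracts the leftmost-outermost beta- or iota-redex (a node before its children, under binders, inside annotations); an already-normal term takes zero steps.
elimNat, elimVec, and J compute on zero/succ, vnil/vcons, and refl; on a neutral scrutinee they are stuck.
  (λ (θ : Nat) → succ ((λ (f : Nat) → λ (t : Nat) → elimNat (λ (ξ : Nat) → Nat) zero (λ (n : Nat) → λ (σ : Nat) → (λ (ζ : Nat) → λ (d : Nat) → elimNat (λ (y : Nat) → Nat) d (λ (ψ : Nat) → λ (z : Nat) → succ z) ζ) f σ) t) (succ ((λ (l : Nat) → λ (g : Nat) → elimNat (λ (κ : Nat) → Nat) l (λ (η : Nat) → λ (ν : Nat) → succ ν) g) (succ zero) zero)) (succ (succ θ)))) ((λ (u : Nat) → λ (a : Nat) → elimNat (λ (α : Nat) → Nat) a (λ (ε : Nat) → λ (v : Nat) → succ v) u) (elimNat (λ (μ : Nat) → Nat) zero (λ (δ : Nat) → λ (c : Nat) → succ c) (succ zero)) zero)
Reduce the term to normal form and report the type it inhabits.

normal form:
  succ (succ (succ (succ (succ (succ (succ zero))))))
inferred type:
  Nat


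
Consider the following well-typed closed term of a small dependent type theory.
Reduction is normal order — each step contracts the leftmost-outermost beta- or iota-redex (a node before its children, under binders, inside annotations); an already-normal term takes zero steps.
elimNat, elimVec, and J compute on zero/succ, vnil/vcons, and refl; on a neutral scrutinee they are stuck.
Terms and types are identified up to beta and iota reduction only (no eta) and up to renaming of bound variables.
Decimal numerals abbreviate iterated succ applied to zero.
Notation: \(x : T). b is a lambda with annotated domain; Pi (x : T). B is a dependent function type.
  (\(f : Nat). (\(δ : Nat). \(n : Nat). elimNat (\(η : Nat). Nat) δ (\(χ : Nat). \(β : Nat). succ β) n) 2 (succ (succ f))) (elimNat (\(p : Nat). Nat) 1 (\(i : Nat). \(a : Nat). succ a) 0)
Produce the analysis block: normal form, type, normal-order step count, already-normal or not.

reduced normal form:
  5
inferred type:
  Nat
steps to reach normal form (normal order): 14
term was already normal: no
first contracted redex: a beta-redex


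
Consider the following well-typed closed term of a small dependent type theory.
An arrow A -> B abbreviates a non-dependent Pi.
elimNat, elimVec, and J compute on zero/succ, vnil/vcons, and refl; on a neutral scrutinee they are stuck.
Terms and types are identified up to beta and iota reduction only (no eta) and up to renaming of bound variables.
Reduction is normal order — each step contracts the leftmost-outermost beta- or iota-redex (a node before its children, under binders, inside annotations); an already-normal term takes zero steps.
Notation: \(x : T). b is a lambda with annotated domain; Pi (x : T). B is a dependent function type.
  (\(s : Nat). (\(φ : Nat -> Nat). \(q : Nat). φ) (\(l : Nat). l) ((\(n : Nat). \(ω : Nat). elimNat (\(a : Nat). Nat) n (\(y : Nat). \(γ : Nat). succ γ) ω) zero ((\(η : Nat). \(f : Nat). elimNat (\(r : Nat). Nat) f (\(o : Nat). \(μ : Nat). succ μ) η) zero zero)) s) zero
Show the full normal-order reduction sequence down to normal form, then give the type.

normal-order reduction sequence:
  (\(s : Nat). (\(φ : Nat -> Nat). \(q : Nat). φ) (\(l : Nat). l) ((\(n : Nat). \(ω : Nat). elimNat (\(a : Nat). Nat) n (\(y : Nat). \(γ : Nat). succ γ) ω) zero ((\(η : Nat). \(f : Nat). elimNat (\(r : Nat). Nat) f (\(o : Nat). \(μ : Nat). succ μ) η) zero zero)) s) zero
  ~> (\(s : Nat -> Nat). \(φ : Nat). s) (\(q : Nat). q) ((\(l : Nat). \(n : Nat). elimNat (\(ω : Nat). Nat) l (\(a : Nat). \(y : Nat). succ y) n) zero ((\(γ : Nat). \(η : Nat). elimNat (\(f : Nat). Nat) η (\(r : Nat). \(o : Nat). succ o) γ) zero zero)) zero
  ~> (\(s : Nat). \(φ : Nat). φ) ((\(q : Nat). \(l : Nat). elimNat (\(n : Nat). Nat) q (\(ω : Nat). \(a : Nat). succ a) l) zero ((\(y : Nat). \(γ : Nat). elimNat (\(η : Nat). Nat) γ (\(f : Nat). \(r : Nat). succ r) y) zero zero)) zero
  ~> (\(s : Nat). s) zero
  ~> zero
the term's type:
  Nat


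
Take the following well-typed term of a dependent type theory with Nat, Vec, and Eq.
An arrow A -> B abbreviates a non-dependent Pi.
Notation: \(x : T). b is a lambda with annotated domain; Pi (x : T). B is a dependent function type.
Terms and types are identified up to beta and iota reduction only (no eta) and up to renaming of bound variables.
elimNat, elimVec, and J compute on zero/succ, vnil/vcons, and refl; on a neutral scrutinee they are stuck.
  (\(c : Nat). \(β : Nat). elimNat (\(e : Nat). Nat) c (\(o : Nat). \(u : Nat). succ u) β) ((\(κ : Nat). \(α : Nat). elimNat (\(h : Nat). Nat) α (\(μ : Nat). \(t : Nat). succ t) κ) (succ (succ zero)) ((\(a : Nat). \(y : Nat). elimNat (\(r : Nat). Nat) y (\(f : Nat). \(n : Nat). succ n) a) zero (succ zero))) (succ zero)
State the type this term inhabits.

the term's type:
  Nat


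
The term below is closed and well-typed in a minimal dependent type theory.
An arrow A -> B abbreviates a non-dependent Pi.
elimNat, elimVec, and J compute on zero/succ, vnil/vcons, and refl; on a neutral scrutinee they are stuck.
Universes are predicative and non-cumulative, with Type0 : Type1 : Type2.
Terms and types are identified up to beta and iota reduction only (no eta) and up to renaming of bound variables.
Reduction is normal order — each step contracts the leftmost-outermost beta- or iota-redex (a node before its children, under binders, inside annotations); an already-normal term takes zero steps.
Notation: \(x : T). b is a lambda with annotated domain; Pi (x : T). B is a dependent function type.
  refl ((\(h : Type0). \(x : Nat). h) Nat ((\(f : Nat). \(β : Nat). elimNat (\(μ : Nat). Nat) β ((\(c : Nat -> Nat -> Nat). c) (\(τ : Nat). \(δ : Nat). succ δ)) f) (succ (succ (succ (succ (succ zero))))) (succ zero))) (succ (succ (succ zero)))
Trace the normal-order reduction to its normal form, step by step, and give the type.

normal-order reduction sequence:
  refl ((\(h : Type0). \(x : Nat). h) Nat ((\(f : Nat). \(β : Nat). elimNat (\(μ : Nat). Nat) β ((\(c : Nat -> Nat -> Nat). c) (\(τ : Nat). \(δ : Nat). succ δ)) f) (succ (succ (succ (succ (succ zero))))) (succ zero))) (succ (succ (succ zero)))
  ~> refl ((\(h : Nat). Nat) ((\(x : Nat). \(f : Nat). elimNat (\(β : Nat). Nat) f ((\(μ : Nat -> Nat -> Nat). μ) (\(c : Nat). \(τ : Nat). succ τ)) x) (succ (succ (succ (succ (succ zero))))) (succ zero))) (succ (succ (succ zero)))
  ~> refl Nat (succ (succ (succ zero)))
the term's type:
  Eq Nat (succ (succ (succ zero))) (succ (succ (succ zero)))


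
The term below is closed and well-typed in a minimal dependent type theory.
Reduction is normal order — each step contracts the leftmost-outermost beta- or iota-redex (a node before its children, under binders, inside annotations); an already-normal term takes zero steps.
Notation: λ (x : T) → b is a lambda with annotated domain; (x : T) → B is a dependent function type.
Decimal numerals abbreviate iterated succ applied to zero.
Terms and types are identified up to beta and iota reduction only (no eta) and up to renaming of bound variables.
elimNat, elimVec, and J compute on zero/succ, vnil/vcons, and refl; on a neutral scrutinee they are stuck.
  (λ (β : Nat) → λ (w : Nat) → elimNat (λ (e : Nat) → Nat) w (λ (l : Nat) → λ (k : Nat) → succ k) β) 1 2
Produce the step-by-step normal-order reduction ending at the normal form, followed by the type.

reduction (normal order):
  (λ (β : Nat) → λ (w : Nat) → elimNat (λ (e : Nat) → Nat) w (λ (l : Nat) → λ (k : Nat) → succ k) β) 1 2
  ~> (λ (β : Nat) → elimNat (λ (w : Nat) → Nat) β (λ (e : Nat) → λ (l : Nat) → succ l) 1) 2
  ~> elimNat (λ (β : Nat) → Nat) 2 (λ (w : Nat) → λ (e : Nat) → succ e) 1
  ~> (λ (β : Nat) → λ (w : Nat) → succ w) 0 (elimNat (λ (e : Nat) → Nat) 2 (λ (l : Nat) → λ (k : Nat) → succ k) 0)
  ~> (λ (β : Nat) → succ β) (elimNat (λ (w : Nat) → Nat) 2 (λ (e : Nat) → λ (l : Nat) → succ l) 0)
  ~> succ (elimNat (λ (β : Nat) → Nat) 2 (λ (w : Nat) → λ (e : Nat) → succ e) 0)
  ~> 3
the term's type:
  Nat


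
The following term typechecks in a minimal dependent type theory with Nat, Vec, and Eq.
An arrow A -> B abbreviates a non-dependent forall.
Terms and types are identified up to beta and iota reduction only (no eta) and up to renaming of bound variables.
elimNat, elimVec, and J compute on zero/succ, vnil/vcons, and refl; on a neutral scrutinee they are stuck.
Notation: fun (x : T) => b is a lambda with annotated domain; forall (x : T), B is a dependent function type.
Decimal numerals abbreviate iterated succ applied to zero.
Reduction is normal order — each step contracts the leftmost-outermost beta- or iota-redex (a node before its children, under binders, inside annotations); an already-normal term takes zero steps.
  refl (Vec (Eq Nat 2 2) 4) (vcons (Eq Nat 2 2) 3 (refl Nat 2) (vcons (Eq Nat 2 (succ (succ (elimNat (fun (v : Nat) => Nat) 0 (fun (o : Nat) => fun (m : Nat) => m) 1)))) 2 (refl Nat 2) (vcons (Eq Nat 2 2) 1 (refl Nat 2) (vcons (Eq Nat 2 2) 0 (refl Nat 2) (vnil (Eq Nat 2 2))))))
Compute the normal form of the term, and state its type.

reduced normal form:
  refl (Vec (Eq Nat 2 2) 4) (vcons (Eq Nat 2 2) 3 (refl Nat 2) (vcons (Eq Nat 2 2) 2 (refl Nat 2) (vcons (Eq Nat 2 2) 1 (refl Nat 2) (vcons (Eq Nat 2 2) 0 (refl Nat 2) (vnil (Eq Nat 2 2))))))
the term's type:
  Eq (Vec (Eq Nat 2 2) 4) (vcons (Eq Nat 2 2) 3 (refl Nat 2) (vcons (Eq Nat 2 2) 2 (refl Nat 2) (vcons (Eq Nat 2 2) 1 (refl Nat 2) (vcons (Eq Nat 2 2) 0 (refl Nat 2) (vnil (Eq Nat 2 2)))))) (vcons (Eq Nat 2 2) 3 (refl Nat 2) (vcons (Eq Nat 2 2) 2 (refl Nat 2) (vcons (Eq Nat 2 2) 1 (refl Nat 2) (vcons (Eq Nat 2 2) 0 (refl Nat 2) (vnil (Eq Nat 2 2))))))


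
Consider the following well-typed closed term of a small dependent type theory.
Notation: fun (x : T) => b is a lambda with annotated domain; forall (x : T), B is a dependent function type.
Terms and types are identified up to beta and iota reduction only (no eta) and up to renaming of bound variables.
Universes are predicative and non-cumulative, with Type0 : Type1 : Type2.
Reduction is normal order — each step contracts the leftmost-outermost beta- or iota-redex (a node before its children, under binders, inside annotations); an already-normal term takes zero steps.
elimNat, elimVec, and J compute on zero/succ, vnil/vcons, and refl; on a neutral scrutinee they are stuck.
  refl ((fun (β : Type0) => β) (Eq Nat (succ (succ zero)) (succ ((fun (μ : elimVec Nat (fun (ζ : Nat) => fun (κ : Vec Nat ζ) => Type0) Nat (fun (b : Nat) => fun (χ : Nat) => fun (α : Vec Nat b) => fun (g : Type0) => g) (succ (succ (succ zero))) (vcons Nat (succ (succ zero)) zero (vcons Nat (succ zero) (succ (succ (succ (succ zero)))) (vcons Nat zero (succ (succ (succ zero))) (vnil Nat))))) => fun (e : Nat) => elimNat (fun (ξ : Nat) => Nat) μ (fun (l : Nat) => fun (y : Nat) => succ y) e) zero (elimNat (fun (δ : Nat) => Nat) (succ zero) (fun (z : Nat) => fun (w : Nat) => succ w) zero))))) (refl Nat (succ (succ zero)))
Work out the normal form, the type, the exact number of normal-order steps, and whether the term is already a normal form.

resulting normal form:
  refl (Eq Nat (succ (succ zero)) (succ (succ zero))) (refl Nat (succ (succ zero)))
inferred type:
  Eq (Eq Nat (succ (succ zero)) (succ (succ zero))) (refl Nat (succ (succ zero))) (refl Nat (succ (succ zero)))
normal-order step count: 8
already normal: no
first redex: a beta-redex


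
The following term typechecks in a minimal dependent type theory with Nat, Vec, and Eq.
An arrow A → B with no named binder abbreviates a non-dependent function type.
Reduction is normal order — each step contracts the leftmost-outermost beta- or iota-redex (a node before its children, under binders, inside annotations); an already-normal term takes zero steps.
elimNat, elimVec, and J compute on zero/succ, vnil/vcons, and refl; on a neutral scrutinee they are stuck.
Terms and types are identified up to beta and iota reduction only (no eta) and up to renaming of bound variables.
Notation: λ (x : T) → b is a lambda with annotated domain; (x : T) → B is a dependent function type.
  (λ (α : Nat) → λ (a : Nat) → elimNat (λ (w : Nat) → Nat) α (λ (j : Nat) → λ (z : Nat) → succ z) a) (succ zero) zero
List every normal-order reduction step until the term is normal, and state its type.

normal-order reduction sequence:
  (λ (α : Nat) → λ (a : Nat) → elimNat (λ (w : Nat) → Nat) α (λ (j : Nat) → λ (z : Nat) → succ z) a) (succ zero) zero
  ~> (λ (α : Nat) → elimNat (λ (a : Nat) → Nat) (succ zero) (λ (w : Nat) → λ (j : Nat) → succ j) α) zero
  ~> elimNat (λ (α : Nat) → Nat) (succ zero) (λ (a : Nat) → λ (w : Nat) → succ w) zero
  ~> succ zero
inferred type:
  Nat


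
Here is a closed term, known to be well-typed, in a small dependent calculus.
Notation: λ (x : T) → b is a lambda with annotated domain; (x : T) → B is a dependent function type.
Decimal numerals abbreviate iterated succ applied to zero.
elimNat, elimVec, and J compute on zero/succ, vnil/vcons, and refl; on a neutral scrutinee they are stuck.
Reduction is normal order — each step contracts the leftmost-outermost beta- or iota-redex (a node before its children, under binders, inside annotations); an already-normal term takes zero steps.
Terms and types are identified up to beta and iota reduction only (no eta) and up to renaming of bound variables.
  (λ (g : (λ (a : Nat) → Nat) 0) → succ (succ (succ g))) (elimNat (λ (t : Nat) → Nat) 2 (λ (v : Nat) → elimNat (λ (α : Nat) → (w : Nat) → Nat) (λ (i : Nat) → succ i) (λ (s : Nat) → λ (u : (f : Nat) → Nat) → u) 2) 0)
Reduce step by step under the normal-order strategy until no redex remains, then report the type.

normal-order reduction:
  (λ (g : (λ (a : Nat) → Nat) 0) → succ (succ (succ g))) (elimNat (λ (t : Nat) → Nat) 2 (λ (v : Nat) → elimNat (λ (α : Nat) → (w : Nat) → Nat) (λ (i : Nat) → succ i) (λ (s : Nat) → λ (u : (f : Nat) → Nat) → u) 2) 0)
  ~> succ (succ (succ (elimNat (λ (g : Nat) → Nat) 2 (λ (a : Nat) → elimNat (λ (t : Nat) → (v : Nat) → Nat) (λ (α : Nat) → succ α) (λ (w : Nat) → λ (i : (s : Nat) → Nat) → i) 2) 0)))
  ~> 5
type:
  Nat
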